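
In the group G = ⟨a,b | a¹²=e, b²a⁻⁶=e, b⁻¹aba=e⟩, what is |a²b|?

Compute successive powers until reaching e:
  (a²b)¹ = a²b, (a²b)² = a⁶, (a²b)³ = a²b⁻¹, (a²b)⁴ = e.
The smallest positive k with (a²b)ᵏ = e is 4.

Answer: 4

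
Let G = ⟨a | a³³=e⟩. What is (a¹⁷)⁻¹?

The order of (a¹⁷) is 33 (smallest k with (a¹⁷)ᵏ = e), so (a¹⁷)⁻¹ = (a¹⁷)³² = a¹⁶.
Check: (a¹⁷) · (a¹⁶) → (a¹⁷) · a¹⁶ = e, giving e as required.

Answer: a¹⁶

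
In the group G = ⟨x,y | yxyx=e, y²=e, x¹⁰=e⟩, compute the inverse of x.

The order of x is 10 (smallest k with xᵏ = e), so x⁻¹ = x⁹ = x⁹.
Check: x · (x⁹) → x · x⁹ = e, giving e as required.

Answer: x⁹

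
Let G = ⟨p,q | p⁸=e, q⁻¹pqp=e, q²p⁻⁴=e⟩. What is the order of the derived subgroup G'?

G' = [G, G] is generated by all commutators. The generator-pair commutators are: [p, q] = p².
The subgroup they normally generate is {e, p², p⁴, p⁶}, of order 4.
Check: |G/G'| = 16/4 = 4 is the order of the abelianisation.

Answer: 4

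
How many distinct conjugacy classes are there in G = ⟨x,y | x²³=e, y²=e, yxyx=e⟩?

The conjugacy classes (representative and size) are:
  [e] (size 1), [x] (size 2), [x²¹] (size 2), [x²⁰] (size 2), [x⁴] (size 2), [x¹⁸] (size 2), [x⁶] (size 2), [x¹⁶] (size 2), [x⁸] (size 2), [x⁹] (size 2), [x¹⁰] (size 2), [x¹²] (size 2), [x¹⁸y] (size 23).
Class equation: 1 + 2 + 2 + 2 + 2 + 2 + 2 + 2 + 2 + 2 + 2 + 2 + 23 = 46 = |G|. So G has 13 conjugacy classes.

Answer: 13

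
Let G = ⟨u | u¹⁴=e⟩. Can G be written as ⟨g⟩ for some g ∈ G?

|G| = 14. The element u has order 14 (its powers give 14 distinct elements), so ⟨u⟩ = G and G is cyclic.

Answer: Yes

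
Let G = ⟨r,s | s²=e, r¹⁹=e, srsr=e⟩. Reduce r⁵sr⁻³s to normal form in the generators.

Multiply left to right, reducing at each step:
  (r⁵) · s = r⁵s
  (r⁵s) · r⁻³ = r⁸s
  (r⁸s) · s = r⁸

Answer: r⁸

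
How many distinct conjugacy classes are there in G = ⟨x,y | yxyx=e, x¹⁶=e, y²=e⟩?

The conjugacy classes (representative and size) are:
  [e] (size 1), [x¹⁵] (size 2), [x²] (size 2), [x³] (size 2), [x¹²] (size 2), [x⁵] (size 2), [x⁶] (size 2), [x⁷] (size 2), [x⁸] (size 1), [x²y] (size 8), [x¹⁵y] (size 8).
Class equation: 1 + 2 + 2 + 2 + 2 + 2 + 2 + 2 + 1 + 8 + 8 = 32 = |G|. So G has 11 conjugacy classes.

Answer: 11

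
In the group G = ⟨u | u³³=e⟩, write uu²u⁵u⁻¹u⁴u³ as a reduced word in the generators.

Multiply left to right, reducing at each step:
  u · u² = u³
  (u³) · u⁵ = u⁸
  (u⁸) · u⁻¹ = u⁷
  (u⁷) · u⁴ = u¹¹
  (u¹¹) · u³ = u¹⁴

Answer: u¹⁴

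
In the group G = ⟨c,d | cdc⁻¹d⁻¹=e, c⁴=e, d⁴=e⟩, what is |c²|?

Compute successive powers until reaching e:
  (c²)¹ = c², (c²)² = e.
The smallest positive k with (c²)ᵏ = e is 2.

Answer: 2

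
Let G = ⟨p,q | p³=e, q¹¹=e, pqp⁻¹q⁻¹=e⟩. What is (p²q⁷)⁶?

Compute successive powers of (p²q⁷), reducing at each step:
  (p²q⁷)²: (p²q⁷) · p² = pq⁷;   (pq⁷) · q⁷ = pq³
  (p²q⁷)³: (pq³) · p² = q³;   (q³) · q⁷ = q¹⁰
  (p²q⁷)⁴: (q¹⁰) · p² = p²q¹⁰;   (p²q¹⁰) · q⁷ = p²q⁶
  (p²q⁷)⁵: (p²q⁶) · p² = pq⁶;   (pq⁶) · q⁷ = pq²
  (p²q⁷)⁶: (pq²) · p² = q²;   (q²) · q⁷ = q⁹

Answer: q⁹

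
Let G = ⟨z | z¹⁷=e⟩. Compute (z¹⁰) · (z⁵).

Compute (z¹⁰) · (z⁵) by multiplying left to right and reducing via the relations at each step:
  (z¹⁰) · z⁵ = z¹⁵

Answer: z¹⁵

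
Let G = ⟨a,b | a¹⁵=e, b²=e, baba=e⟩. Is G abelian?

a·b = ab but b·a = a¹⁴b, so a·b ≠ b·a and G is not abelian.

Answer: No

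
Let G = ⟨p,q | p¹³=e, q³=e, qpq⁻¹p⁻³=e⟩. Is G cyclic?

Every cyclic group is abelian. But p·q = pq while q·p = p³q, so p·q ≠ q·p and G is not abelian. Hence G is not cyclic.

Answer: No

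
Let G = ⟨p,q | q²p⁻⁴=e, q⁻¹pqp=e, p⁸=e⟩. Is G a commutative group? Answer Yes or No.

p·q = pq but q·p = p³q⁻¹, so p·q ≠ q·p and G is not abelian.

Answer: No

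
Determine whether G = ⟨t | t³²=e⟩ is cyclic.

|G| = 32. The element t has order 32 (its powers give 32 distinct elements), so ⟨t⟩ = G and G is cyclic.

Answer: Yes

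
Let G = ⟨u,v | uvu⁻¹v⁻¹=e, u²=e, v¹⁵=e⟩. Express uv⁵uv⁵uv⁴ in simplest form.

Multiply left to right, reducing at each step:
  u · v⁵ = uv⁵
  (uv⁵) · u = v⁵
  (v⁵) · v⁵ = v¹⁰
  (v¹⁰) · u = uv¹⁰
  (uv¹⁰) · v⁴ = uv¹⁴

Answer: uv¹⁴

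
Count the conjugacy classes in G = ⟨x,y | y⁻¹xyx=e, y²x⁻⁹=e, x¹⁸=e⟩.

The conjugacy classes (representative and size) are:
  [e] (size 1), [x¹⁷] (size 2), [x¹⁶] (size 2), [x³] (size 2), [x¹⁴] (size 2), [x¹³] (size 2), [x¹²] (size 2), [x¹¹] (size 2), [x¹⁰] (size 2), [x⁹] (size 1), [x⁸y] (size 9), [xy] (size 9).
Class equation: 1 + 2 + 2 + 2 + 2 + 2 + 2 + 2 + 2 + 1 + 9 + 9 = 36 = |G|. So G has 12 conjugacy classes.

Answer: 12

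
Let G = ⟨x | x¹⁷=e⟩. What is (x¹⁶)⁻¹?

The order of (x¹⁶) is 17 (smallest k with (x¹⁶)ᵏ = e), so (x¹⁶)⁻¹ = (x¹⁶)¹⁶ = x.
Check: (x¹⁶) · x → (x¹⁶) · x = e, giving e as required.

Answer: x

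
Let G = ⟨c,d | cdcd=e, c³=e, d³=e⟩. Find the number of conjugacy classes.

The conjugacy classes (representative and size) are:
  [e] (size 1), [dc²] (size 4), [d²c] (size 4), [c²d²] (size 3).
Class equation: 1 + 4 + 4 + 3 = 12 = |G|. So G has 4 conjugacy classes.

Answer: 4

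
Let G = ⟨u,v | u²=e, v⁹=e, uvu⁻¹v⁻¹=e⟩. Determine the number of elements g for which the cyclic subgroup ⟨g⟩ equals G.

G is cyclic of order 18. An element generates G iff its order is 18, and a cyclic group of order 18 has exactly φ(18) = 6 such elements.

Answer: 6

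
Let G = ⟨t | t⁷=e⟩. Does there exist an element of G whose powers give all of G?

|G| = 7. The element t has order 7 (its powers give 7 distinct elements), so ⟨t⟩ = G and G is cyclic.

Answer: Yes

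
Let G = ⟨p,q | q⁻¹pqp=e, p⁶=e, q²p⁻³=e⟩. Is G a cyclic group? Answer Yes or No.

Every cyclic group is abelian. But p·q = pq while q·p = p²q⁻¹, so p·q ≠ q·p and G is not abelian. Hence G is not cyclic.

Answer: No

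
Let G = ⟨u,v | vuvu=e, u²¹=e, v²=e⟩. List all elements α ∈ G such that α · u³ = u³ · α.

⟨u³⟩ ⊆ C_G(u³) since powers of u³ commute with u³; so |C_G(u³)| ≥ |⟨u³⟩| = 7.
By orbit–stabilizer, |C_G(u³)| = |G| / |conj. class of u³| = 42 / 2 = 21.
The 21 elements commuting with u³ are {e, u, u², u³, u⁴, u⁵, u⁶, u⁷, u⁸, u⁹, u¹⁰, u¹¹, u¹², u¹³, u¹⁴, u¹⁵, u¹⁶, u¹⁷, u¹⁸, u¹⁹, u²⁰}.

Answer: {e, u, u², u³, u⁴, u⁵, u⁶, u⁷, u⁸, u⁹, u¹⁰, u¹¹, u¹², u¹³, u¹⁴, u¹⁵, u¹⁶, u¹⁷, u¹⁸, u¹⁹, u²⁰}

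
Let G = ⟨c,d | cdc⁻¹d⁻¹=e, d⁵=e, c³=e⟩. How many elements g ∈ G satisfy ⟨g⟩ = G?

G is cyclic of order 15. An element generates G iff its order is 15, and a cyclic group of order 15 has exactly φ(15) = 8 such elements.

Answer: 8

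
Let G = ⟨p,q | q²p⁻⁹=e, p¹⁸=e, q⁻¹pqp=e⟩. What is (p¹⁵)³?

Compute successive powers of (p¹⁵), reducing at each step:
  (p¹⁵)²: (p¹⁵) · p¹⁵ = p¹²
  (p¹⁵)³: (p¹²) · p¹⁵ = p⁹

Answer: p⁹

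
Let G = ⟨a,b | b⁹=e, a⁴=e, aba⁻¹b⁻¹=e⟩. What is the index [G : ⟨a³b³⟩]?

First find ord(a³b³) by computing successive powers:
  (a³b³)¹ = a³b³, (a³b³)² = a²b⁶, (a³b³)³ = a, (a³b³)⁴ = b³, (a³b³)⁵ = a³b⁶, (a³b³)⁶ = a², (a³b³)⁷ = ab³, (a³b³)⁸ = b⁶, (a³b³)⁹ = a³, (a³b³)¹⁰ = a²b³, (a³b³)¹¹ = ab⁶, (a³b³)¹² = e.
So |⟨a³b³⟩| = ord(a³b³) = 12. With |G| = 36, by Lagrange [G : ⟨a³b³⟩] = 36/12 = 3.

Answer: 3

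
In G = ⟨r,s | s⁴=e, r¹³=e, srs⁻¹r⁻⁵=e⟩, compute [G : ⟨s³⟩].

First find ord(s³) by computing successive powers:
  (s³)¹ = s³, (s³)² = s², (s³)³ = s, (s³)⁴ = e.
So |⟨s³⟩| = ord(s³) = 4. With |G| = 52, by Lagrange [G : ⟨s³⟩] = 52/4 = 13.

Answer: 13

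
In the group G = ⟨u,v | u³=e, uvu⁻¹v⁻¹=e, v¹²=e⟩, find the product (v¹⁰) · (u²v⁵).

Compute (v¹⁰) · (u²v⁵) by multiplying left to right and reducing via the relations at each step:
  (v¹⁰) · u² = u²v¹⁰
  (u²v¹⁰) · v⁵ = u²v³

Answer: u²v³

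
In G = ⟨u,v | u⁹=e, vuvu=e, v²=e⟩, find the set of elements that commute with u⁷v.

⟨u⁷v⟩ ⊆ C_G(u⁷v) since powers of u⁷v commute with u⁷v; so |C_G(u⁷v)| ≥ |⟨u⁷v⟩| = 2.
By orbit–stabilizer, |C_G(u⁷v)| = |G| / |conj. class of u⁷v| = 18 / 9 = 2.
The 2 elements commuting with u⁷v are {e, u⁷v}.

Answer: {e, u⁷v}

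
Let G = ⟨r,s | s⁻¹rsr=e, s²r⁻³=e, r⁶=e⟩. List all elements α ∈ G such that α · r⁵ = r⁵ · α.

⟨r⁵⟩ ⊆ C_G(r⁵) since powers of r⁵ commute with r⁵; so |C_G(r⁵)| ≥ |⟨r⁵⟩| = 6.
By orbit–stabilizer, |C_G(r⁵)| = |G| / |conj. class of r⁵| = 12 / 2 = 6.
The 6 elements commuting with r⁵ are {e, r, r², r³, r⁴, r⁵}.

Answer: {e, r, r², r³, r⁴, r⁵}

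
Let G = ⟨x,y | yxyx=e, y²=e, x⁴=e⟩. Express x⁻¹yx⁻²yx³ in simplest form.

Multiply left to right, reducing at each step:
  (x³) · y = x³y
  (x³y) · x⁻² = xy
  (xy) · y = x
  x · x³ = e

Answer: e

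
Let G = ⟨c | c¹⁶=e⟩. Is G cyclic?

|G| = 16. The element c has order 16 (its powers give 16 distinct elements), so ⟨c⟩ = G and G is cyclic.

Answer: Yes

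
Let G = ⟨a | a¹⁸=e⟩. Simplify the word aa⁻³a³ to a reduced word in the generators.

Multiply left to right, reducing at each step:
  a · a⁻³ = a¹⁶
  (a¹⁶) · a³ = a

Answer: a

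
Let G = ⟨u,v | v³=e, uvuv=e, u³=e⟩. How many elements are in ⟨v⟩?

|⟨v⟩| equals the order of v. Compute successive powers until reaching e:
  v¹ = v, v² = v², v³ = e.
The smallest positive k with vᵏ = e is 3, so |⟨v⟩| = 3.

Answer: 3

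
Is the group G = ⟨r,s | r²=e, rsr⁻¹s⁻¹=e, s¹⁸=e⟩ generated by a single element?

|G| = 36, but the maximum element order in G is 18 < 36. No single element generates all of G, so G is not cyclic.

Answer: No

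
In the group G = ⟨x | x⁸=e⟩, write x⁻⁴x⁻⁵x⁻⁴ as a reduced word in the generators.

Multiply left to right, reducing at each step:
  (x⁴) · x⁻⁵ = x⁷
  (x⁷) · x⁻⁴ = x³

Answer: x³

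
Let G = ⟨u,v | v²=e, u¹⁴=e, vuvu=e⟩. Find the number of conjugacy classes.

The conjugacy classes (representative and size) are:
  [e] (size 1), [u¹³] (size 2), [u²] (size 2), [u³] (size 2), [u¹⁰] (size 2), [u⁵] (size 2), [u⁸] (size 2), [u⁷] (size 1), [u⁶v] (size 7), [u⁹v] (size 7).
Class equation: 1 + 2 + 2 + 2 + 2 + 2 + 2 + 1 + 7 + 7 = 28 = |G|. So G has 10 conjugacy classes.

Answer: 10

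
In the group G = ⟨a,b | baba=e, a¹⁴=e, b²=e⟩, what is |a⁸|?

Compute successive powers until reaching e:
  (a⁸)¹ = a⁸, (a⁸)² = a², (a⁸)³ = a¹⁰, (a⁸)⁴ = a⁴, (a⁸)⁵ = a¹², (a⁸)⁶ = a⁶, (a⁸)⁷ = e.
The smallest positive k with (a⁸)ᵏ = e is 7.

Answer: 7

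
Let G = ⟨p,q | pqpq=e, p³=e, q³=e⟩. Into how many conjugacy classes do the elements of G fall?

The conjugacy classes (representative and size) are:
  [e] (size 1), [qp²] (size 4), [q²p] (size 4), [p²q²] (size 3).
Class equation: 1 + 4 + 4 + 3 = 12 = |G|. So G has 4 conjugacy classes.

Answer: 4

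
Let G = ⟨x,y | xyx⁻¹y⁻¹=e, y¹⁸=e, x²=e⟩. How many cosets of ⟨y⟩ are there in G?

First find ord(y) by computing successive powers:
  y¹ = y, y² = y², y³ = y³, y⁴ = y⁴, y⁵ = y⁵, y⁶ = y⁶, y⁷ = y⁷, y⁸ = y⁸, y⁹ = y⁹, y¹⁰ = y¹⁰, y¹¹ = y¹¹, y¹² = y¹², y¹³ = y¹³, y¹⁴ = y¹⁴, y¹⁵ = y¹⁵, y¹⁶ = y¹⁶, y¹⁷ = y¹⁷, y¹⁸ = e.
So |⟨y⟩| = ord(y) = 18. With |G| = 36, by Lagrange [G : ⟨y⟩] = 36/18 = 2.

Answer: 2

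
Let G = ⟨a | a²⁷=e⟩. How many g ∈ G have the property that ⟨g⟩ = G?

G is cyclic of order 27. An element generates G iff its order is 27, and a cyclic group of order 27 has exactly φ(27) = 18 such elements.

Answer: 18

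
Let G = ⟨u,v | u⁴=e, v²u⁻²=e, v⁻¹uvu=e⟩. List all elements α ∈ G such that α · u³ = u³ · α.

⟨u³⟩ ⊆ C_G(u³) since powers of u³ commute with u³; so |C_G(u³)| ≥ |⟨u³⟩| = 4.
By orbit–stabilizer, |C_G(u³)| = |G| / |conj. class of u³| = 8 / 2 = 4.
The 4 elements commuting with u³ are {e, u, u², u³}.

Answer: {e, u, u², u³}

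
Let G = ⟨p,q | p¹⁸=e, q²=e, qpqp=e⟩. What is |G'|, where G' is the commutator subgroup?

G' = [G, G] is generated by all commutators. The generator-pair commutators are: [p, q] = p².
The subgroup they normally generate is {e, p², p⁴, p⁶, p⁸, p¹⁰, p¹², p¹⁴, p¹⁶}, of order 9.
Check: |G/G'| = 36/9 = 4 is the order of the abelianisation.

Answer: 9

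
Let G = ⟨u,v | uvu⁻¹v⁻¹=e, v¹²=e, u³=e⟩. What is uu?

Compute u · u by multiplying left to right and reducing via the relations at each step:
  u · u = u²

Answer: u²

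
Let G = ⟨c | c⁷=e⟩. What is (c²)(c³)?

Compute (c²) · (c³) by multiplying left to right and reducing via the relations at each step:
  (c²) · c³ = c⁵

Answer: c⁵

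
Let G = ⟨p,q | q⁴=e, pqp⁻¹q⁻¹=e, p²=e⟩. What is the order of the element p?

Compute successive powers until reaching e:
  p¹ = p, p² = e.
The smallest positive k with pᵏ = e is 2.

Answer: 2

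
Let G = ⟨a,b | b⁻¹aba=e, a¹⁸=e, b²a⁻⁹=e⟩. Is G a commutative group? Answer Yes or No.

a·b = ab but b·a = a⁸b⁻¹, so a·b ≠ b·a and G is not abelian.

Answer: No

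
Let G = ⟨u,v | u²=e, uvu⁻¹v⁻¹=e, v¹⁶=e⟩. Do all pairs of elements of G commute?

Each pair of generators commutes: u·v = uv = v·u. Since the generators pairwise commute, every element of G commutes with every other, so G is abelian.

Answer: Yes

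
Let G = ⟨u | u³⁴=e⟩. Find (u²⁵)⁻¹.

The order of (u²⁵) is 34 (smallest k with (u²⁵)ᵏ = e), so (u²⁵)⁻¹ = (u²⁵)³³ = u⁹.
Check: (u²⁵) · (u⁹) → (u²⁵) · u⁹ = e, giving e as required.

Answer: u⁹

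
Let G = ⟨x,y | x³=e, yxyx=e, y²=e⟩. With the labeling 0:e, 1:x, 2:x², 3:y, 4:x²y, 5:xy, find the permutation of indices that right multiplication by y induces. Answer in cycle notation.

(0 3)(1 5)(2 4)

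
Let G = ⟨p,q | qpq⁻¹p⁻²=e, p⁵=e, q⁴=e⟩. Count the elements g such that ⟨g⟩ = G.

⟨g⟩ = G would require ord(g) = |G| = 20, but the maximum element order in G is 5 < 20. So G is not cyclic and no single element generates it: the count is 0.

Answer: 0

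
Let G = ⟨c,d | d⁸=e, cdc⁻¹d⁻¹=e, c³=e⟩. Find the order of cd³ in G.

Compute successive powers until reaching e:
  (cd³)¹ = cd³, (cd³)² = c²d⁶, (cd³)³ = d, (cd³)⁴ = cd⁴, (cd³)⁵ = c²d⁷, (cd³)⁶ = d², (cd³)⁷ = cd⁵, (cd³)⁸ = c², (cd³)⁹ = d³, (cd³)¹⁰ = cd⁶, (cd³)¹¹ = c²d, (cd³)¹² = d⁴, (cd³)¹³ = cd⁷, (cd³)¹⁴ = c²d², (cd³)¹⁵ = d⁵, (cd³)¹⁶ = c, (cd³)¹⁷ = c²d³, (cd³)¹⁸ = d⁶, (cd³)¹⁹ = cd, (cd³)²⁰ = c²d⁴, (cd³)²¹ = d⁷, (cd³)²² = cd², (cd³)²³ = c²d⁵, (cd³)²⁴ = e.
The smallest positive k with (cd³)ᵏ = e is 24.

Answer: 24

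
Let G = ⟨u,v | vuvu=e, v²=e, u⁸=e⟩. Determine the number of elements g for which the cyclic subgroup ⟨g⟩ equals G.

⟨g⟩ = G would require ord(g) = |G| = 16, but the maximum element order in G is 8 < 16. So G is not cyclic and no single element generates it: the count is 0.

Answer: 0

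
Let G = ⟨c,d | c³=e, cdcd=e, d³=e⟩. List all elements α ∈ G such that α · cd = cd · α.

⟨cd⟩ ⊆ C_G(cd) since powers of cd commute with cd; so |C_G(cd)| ≥ |⟨cd⟩| = 2.
By orbit–stabilizer, |C_G(cd)| = |G| / |conj. class of cd| = 12 / 3 = 4.
The 4 elements commuting with cd are {e, cd, c²d², cd²c}.

Answer: {e, cd, c²d², cd²c}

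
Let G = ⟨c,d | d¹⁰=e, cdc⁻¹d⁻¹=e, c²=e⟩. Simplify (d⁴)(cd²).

Compute (d⁴) · (cd²) by multiplying left to right and reducing via the relations at each step:
  (d⁴) · c = cd⁴
  (cd⁴) · d² = cd⁶

Answer: cd⁶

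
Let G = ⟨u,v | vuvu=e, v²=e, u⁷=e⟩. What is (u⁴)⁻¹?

The order of (u⁴) is 7 (smallest k with (u⁴)ᵏ = e), so (u⁴)⁻¹ = (u⁴)⁶ = u³.
Check: (u⁴) · (u³) → (u⁴) · u³ = e, giving e as required.

Answer: u³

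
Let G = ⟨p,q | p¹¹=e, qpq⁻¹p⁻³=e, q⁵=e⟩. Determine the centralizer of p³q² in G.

⟨p³q²⟩ ⊆ C_G(p³q²) since powers of p³q² commute with p³q²; so |C_G(p³q²)| ≥ |⟨p³q²⟩| = 5.
By orbit–stabilizer, |C_G(p³q²)| = |G| / |conj. class of p³q²| = 55 / 11 = 5.
The 5 elements commuting with p³q² are {e, p³q², p⁹q, p⁷q³, p⁸q⁴}.

Answer: {e, p³q², p⁹q, p⁷q³, p⁸q⁴}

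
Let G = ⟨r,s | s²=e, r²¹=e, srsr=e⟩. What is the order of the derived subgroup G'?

G' = [G, G] is generated by all commutators. The generator-pair commutators are: [r, s] = r².
The subgroup they normally generate is {e, r, r², r³, r⁴, r⁵, r⁶, r⁷, r⁸, r⁹, r¹⁰, r¹¹, r¹², r¹³, r¹⁴, r¹⁵, r¹⁶, r¹⁷, r¹⁸, r¹⁹, r²⁰}, of order 21.
Check: |G/G'| = 42/21 = 2 is the order of the abelianisation.

Answer: 21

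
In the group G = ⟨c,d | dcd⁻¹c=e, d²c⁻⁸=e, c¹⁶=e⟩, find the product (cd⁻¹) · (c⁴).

Compute (cd⁻¹) · (c⁴) by multiplying left to right and reducing via the relations at each step:
  (cd⁻¹) · c⁴ = c⁵d

Answer: c⁵d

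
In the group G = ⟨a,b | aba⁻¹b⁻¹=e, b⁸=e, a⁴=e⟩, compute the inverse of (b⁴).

The order of (b⁴) is 2 (smallest k with (b⁴)ᵏ = e), so (b⁴)⁻¹ = (b⁴)¹ = b⁴.
Check: (b⁴) · (b⁴) → (b⁴) · b⁴ = e, giving e as required.

Answer: b⁴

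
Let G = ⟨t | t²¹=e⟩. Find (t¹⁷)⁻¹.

The order of (t¹⁷) is 21 (smallest k with (t¹⁷)ᵏ = e), so (t¹⁷)⁻¹ = (t¹⁷)²⁰ = t⁴.
Check: (t¹⁷) · (t⁴) → (t¹⁷) · t⁴ = e, giving e as required.

Answer: t⁴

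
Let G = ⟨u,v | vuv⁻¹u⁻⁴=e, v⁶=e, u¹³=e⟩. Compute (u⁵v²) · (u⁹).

Compute (u⁵v²) · (u⁹) by multiplying left to right and reducing via the relations at each step:
  (u⁵v²) · u⁹ = u⁶v²

Answer: u⁶v²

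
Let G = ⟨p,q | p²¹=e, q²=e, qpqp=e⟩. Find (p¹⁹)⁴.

Compute successive powers of (p¹⁹), reducing at each step:
  (p¹⁹)²: (p¹⁹) · p¹⁹ = p¹⁷
  (p¹⁹)³: (p¹⁷) · p¹⁹ = p¹⁵
  (p¹⁹)⁴: (p¹⁵) · p¹⁹ = p¹³

Answer: p¹³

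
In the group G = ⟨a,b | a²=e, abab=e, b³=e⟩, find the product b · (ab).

Compute b · (ab) by multiplying left to right and reducing via the relations at each step:
  b · a = ab²
  (ab²) · b = a

Answer: a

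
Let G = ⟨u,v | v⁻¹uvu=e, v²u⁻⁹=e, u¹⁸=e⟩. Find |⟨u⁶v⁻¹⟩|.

|⟨u⁶v⁻¹⟩| equals the order of u⁶v⁻¹. Compute successive powers until reaching e:
  (u⁶v⁻¹)¹ = u⁶v⁻¹, (u⁶v⁻¹)² = u⁹, (u⁶v⁻¹)³ = u⁶v, (u⁶v⁻¹)⁴ = e.
The smallest positive k with (u⁶v⁻¹)ᵏ = e is 4, so |⟨u⁶v⁻¹⟩| = 4.

Answer: 4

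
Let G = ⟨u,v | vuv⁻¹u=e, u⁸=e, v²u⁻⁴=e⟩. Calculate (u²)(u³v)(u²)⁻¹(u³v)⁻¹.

[(u²), (u³v)] = (u²)·(u³v)·(u²)⁻¹·(u³v)⁻¹.
  (u²) · (u³v) = uv⁻¹
  (uv⁻¹) · (u⁶) = u³v⁻¹
  (u³v⁻¹) · (u³v⁻¹) = u⁴

Answer: u⁴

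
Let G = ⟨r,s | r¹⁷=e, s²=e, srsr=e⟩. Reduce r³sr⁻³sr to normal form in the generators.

Multiply left to right, reducing at each step:
  (r³) · s = r³s
  (r³s) · r⁻³ = r⁶s
  (r⁶s) · s = r⁶
  (r⁶) · r = r⁷

Answer: r⁷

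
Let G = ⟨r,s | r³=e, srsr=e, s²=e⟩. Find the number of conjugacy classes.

The conjugacy classes (representative and size) are:
  [e] (size 1), [r] (size 2), [rs] (size 3).
Class equation: 1 + 2 + 3 = 6 = |G|. So G has 3 conjugacy classes.

Answer: 3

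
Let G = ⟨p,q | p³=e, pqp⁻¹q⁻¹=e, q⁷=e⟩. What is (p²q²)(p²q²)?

Compute (p²q²) · (p²q²) by multiplying left to right and reducing via the relations at each step:
  (p²q²) · p² = pq²
  (pq²) · q² = pq⁴

Answer: pq⁴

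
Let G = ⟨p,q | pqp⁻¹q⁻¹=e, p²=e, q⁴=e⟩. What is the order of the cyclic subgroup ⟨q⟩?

|⟨q⟩| equals the order of q. Compute successive powers until reaching e:
  q¹ = q, q² = q², q³ = q³, q⁴ = e.
The smallest positive k with qᵏ = e is 4, so |⟨q⟩| = 4.

Answer: 4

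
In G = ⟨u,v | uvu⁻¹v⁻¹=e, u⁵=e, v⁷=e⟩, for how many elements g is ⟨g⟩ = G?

G is cyclic of order 35. An element generates G iff its order is 35, and a cyclic group of order 35 has exactly φ(35) = 24 such elements.

Answer: 24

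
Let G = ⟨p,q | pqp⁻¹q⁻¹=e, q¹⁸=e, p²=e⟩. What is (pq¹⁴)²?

Compute successive powers of (pq¹⁴), reducing at each step:
  (pq¹⁴)²: (pq¹⁴) · p = q¹⁴;   (q¹⁴) · q¹⁴ = q¹⁰

Answer: q¹⁰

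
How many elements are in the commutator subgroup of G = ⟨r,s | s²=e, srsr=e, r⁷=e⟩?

G' = [G, G] is generated by all commutators. The generator-pair commutators are: [r, s] = r².
The subgroup they normally generate is {e, r, r², r³, r⁴, r⁵, r⁶}, of order 7.
Check: |G/G'| = 14/7 = 2 is the order of the abelianisation.

Answer: 7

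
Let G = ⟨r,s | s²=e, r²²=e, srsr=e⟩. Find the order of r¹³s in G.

Compute successive powers until reaching e:
  (r¹³s)¹ = r¹³s, (r¹³s)² = e.
The smallest positive k with (r¹³s)ᵏ = e is 2.

Answer: 2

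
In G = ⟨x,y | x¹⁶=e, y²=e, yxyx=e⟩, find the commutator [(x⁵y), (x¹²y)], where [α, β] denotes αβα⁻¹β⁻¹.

[(x⁵y), (x¹²y)] = (x⁵y)·(x¹²y)·(x⁵y)⁻¹·(x¹²y)⁻¹.
  (x⁵y) · (x¹²y) = x⁹
  (x⁹) · (x⁵y) = x¹⁴y
  (x¹⁴y) · (x¹²y) = x²

Answer: x²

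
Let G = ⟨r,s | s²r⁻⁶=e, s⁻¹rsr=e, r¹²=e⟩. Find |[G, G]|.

G' = [G, G] is generated by all commutators. The generator-pair commutators are: [r, s] = r².
The subgroup they normally generate is {e, r², r⁴, r⁶, r⁸, r¹⁰}, of order 6.
Check: |G/G'| = 24/6 = 4 is the order of the abelianisation.

Answer: 6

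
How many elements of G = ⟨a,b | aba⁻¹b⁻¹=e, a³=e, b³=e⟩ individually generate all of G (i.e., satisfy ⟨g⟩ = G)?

⟨g⟩ = G would require ord(g) = |G| = 9, but the maximum element order in G is 3 < 9. So G is not cyclic and no single element generates it: the count is 0.

Answer: 0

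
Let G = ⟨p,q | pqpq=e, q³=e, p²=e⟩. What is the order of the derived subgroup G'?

G' = [G, G] is generated by all commutators. The generator-pair commutators are: [p, q] = q.
The subgroup they normally generate is {e, q, q²}, of order 3.
Check: |G/G'| = 6/3 = 2 is the order of the abelianisation.

Answer: 3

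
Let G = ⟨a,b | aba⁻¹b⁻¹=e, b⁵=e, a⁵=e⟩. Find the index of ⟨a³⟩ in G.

First find ord(a³) by computing successive powers:
  (a³)¹ = a³, (a³)² = a, (a³)³ = a⁴, (a³)⁴ = a², (a³)⁵ = e.
So |⟨a³⟩| = ord(a³) = 5. With |G| = 25, by Lagrange [G : ⟨a³⟩] = 25/5 = 5.

Answer: 5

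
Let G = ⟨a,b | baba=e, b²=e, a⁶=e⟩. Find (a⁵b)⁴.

Compute successive powers of (a⁵b), reducing at each step:
  (a⁵b)²: (a⁵b) · a⁵ = b;   b · b = e
  (a⁵b)³: e · a⁵ = a⁵;   (a⁵) · b = a⁵b
  (a⁵b)⁴: (a⁵b) · a⁵ = b;   b · b = e

Answer: e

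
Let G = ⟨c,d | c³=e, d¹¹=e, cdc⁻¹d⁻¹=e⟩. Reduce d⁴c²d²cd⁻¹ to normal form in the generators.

Multiply left to right, reducing at each step:
  (d⁴) · c² = c²d⁴
  (c²d⁴) · d² = c²d⁶
  (c²d⁶) · c = d⁶
  (d⁶) · d⁻¹ = d⁵

Answer: d⁵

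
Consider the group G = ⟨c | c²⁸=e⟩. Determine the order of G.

G is generated by a single element, so G is cyclic. The relator gives c²⁸ = e and no smaller power is forced to be e, so the 28 powers {c, e, c², c³, c⁴, c⁵, c⁶, c⁷, c⁸, c⁹, c²², c²³, c²¹, c²⁰, c²⁴, c²⁵, c²⁶, c²⁷, c¹², c¹³, c¹¹, c¹⁰, c¹⁴, c¹⁵, c¹⁶, c¹⁷, c¹⁸, c¹⁹} are distinct. Hence |G| = 28.

Answer: 28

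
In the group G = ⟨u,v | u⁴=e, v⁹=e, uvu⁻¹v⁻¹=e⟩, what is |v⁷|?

Compute successive powers until reaching e:
  (v⁷)¹ = v⁷, (v⁷)² = v⁵, (v⁷)³ = v³, (v⁷)⁴ = v, (v⁷)⁵ = v⁸, (v⁷)⁶ = v⁶, (v⁷)⁷ = v⁴, (v⁷)⁸ = v², (v⁷)⁹ = e.
The smallest positive k with (v⁷)ᵏ = e is 9.

Answer: 9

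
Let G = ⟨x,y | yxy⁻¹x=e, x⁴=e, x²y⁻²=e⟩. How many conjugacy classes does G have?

The conjugacy classes (representative and size) are:
  [e] (size 1), [x³] (size 2), [x²] (size 1), [y⁻¹] (size 2), [xy] (size 2).
Class equation: 1 + 2 + 1 + 2 + 2 = 8 = |G|. So G has 5 conjugacy classes.

Answer: 5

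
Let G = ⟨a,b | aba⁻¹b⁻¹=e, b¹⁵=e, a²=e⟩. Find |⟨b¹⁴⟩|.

|⟨b¹⁴⟩| equals the order of b¹⁴. Compute successive powers until reaching e:
  (b¹⁴)¹ = b¹⁴, (b¹⁴)² = b¹³, (b¹⁴)³ = b¹², (b¹⁴)⁴ = b¹¹, (b¹⁴)⁵ = b¹⁰, (b¹⁴)⁶ = b⁹, (b¹⁴)⁷ = b⁸, (b¹⁴)⁸ = b⁷, (b¹⁴)⁹ = b⁶, (b¹⁴)¹⁰ = b⁵, (b¹⁴)¹¹ = b⁴, (b¹⁴)¹² = b³, (b¹⁴)¹³ = b², (b¹⁴)¹⁴ = b, (b¹⁴)¹⁵ = e.
The smallest positive k with (b¹⁴)ᵏ = e is 15, so |⟨b¹⁴⟩| = 15.

Answer: 15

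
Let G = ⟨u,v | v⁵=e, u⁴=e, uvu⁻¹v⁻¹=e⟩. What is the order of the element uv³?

Compute successive powers until reaching e:
  (uv³)¹ = uv³, (uv³)² = u²v, (uv³)³ = u³v⁴, (uv³)⁴ = v², (uv³)⁵ = u, (uv³)⁶ = u²v³, (uv³)⁷ = u³v, (uv³)⁸ = v⁴, (uv³)⁹ = uv², (uv³)¹⁰ = u², (uv³)¹¹ = u³v³, (uv³)¹² = v, (uv³)¹³ = uv⁴, (uv³)¹⁴ = u²v², (uv³)¹⁵ = u³, (uv³)¹⁶ = v³, (uv³)¹⁷ = uv, (uv³)¹⁸ = u²v⁴, (uv³)¹⁹ = u³v², (uv³)²⁰ = e.
The smallest positive k with (uv³)ᵏ = e is 20.

Answer: 20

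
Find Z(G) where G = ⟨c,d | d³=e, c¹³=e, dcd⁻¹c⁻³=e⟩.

An element z ∈ Z(G) iff z commutes with every generator.
For example e is central: e·c = c = c·e; e·d = d = d·e.
Whereas c ∉ Z(G) since c·d = cd ≠ c³d = d·c.
Checking each of the 39 elements this way gives Z(G) = {e}, of order 1.

Answer: {e}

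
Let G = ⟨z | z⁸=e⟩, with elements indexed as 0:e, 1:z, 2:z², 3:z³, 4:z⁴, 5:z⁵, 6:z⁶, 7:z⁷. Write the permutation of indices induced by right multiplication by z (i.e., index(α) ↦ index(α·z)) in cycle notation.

(0 1 2 3 4 5 6 7)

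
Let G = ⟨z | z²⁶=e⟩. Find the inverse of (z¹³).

The order of (z¹³) is 2 (smallest k with (z¹³)ᵏ = e), so (z¹³)⁻¹ = (z¹³)¹ = z¹³.
Check: (z¹³) · (z¹³) → (z¹³) · z¹³ = e, giving e as required.

Answer: z¹³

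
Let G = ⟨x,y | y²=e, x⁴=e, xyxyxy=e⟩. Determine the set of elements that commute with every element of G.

An element z ∈ Z(G) iff z commutes with every generator.
For example e is central: e·x = x = x·e; e·y = y = y·e.
Whereas x ∉ Z(G) since x·y = xy ≠ yx = y·x.
Checking each of the 24 elements this way gives Z(G) = {e}, of order 1.

Answer: {e}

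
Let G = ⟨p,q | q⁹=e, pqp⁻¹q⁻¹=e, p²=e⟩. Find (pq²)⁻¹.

The order of (pq²) is 18 (smallest k with (pq²)ᵏ = e), so (pq²)⁻¹ = (pq²)¹⁷ = pq⁷.
Check: (pq²) · (pq⁷) → (pq²) · p = q²;   (q²) · q⁷ = e, giving e as required.

Answer: pq⁷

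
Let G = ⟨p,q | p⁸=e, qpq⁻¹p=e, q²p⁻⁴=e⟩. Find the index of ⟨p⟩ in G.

First find ord(p) by computing successive powers:
  p¹ = p, p² = p², p³ = p³, p⁴ = p⁴, p⁵ = p⁵, p⁶ = p⁶, p⁷ = p⁷, p⁸ = e.
So |⟨p⟩| = ord(p) = 8. With |G| = 16, by Lagrange [G : ⟨p⟩] = 16/8 = 2.

Answer: 2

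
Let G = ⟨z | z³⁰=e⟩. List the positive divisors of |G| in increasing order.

|G| = 30 = 2 · 3 · 5. By Lagrange's theorem the order of any subgroup divides 30; the divisors of 30 are 1, 2, 3, 5, 6, 10, 15, 30.

Answer: 1, 2, 3, 5, 6, 10, 15, 30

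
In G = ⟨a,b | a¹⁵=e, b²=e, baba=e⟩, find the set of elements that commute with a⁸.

⟨a⁸⟩ ⊆ C_G(a⁸) since powers of a⁸ commute with a⁸; so |C_G(a⁸)| ≥ |⟨a⁸⟩| = 15.
By orbit–stabilizer, |C_G(a⁸)| = |G| / |conj. class of a⁸| = 30 / 2 = 15.
The 15 elements commuting with a⁸ are {e, a, a², a³, a⁴, a⁵, a⁶, a⁷, a⁸, a⁹, a¹⁰, a¹¹, a¹², a¹³, a¹⁴}.

Answer: {e, a, a², a³, a⁴, a⁵, a⁶, a⁷, a⁸, a⁹, a¹⁰, a¹¹, a¹², a¹³, a¹⁴}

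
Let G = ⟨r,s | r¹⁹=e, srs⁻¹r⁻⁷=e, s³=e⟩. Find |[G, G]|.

G' = [G, G] is generated by all commutators. The generator-pair commutators are: [r, s] = r¹³.
The subgroup they normally generate is {e, r, r², r³, r⁴, r⁵, r⁶, r⁷, r⁸, r⁹, r¹⁰, r¹¹, r¹², r¹³, r¹⁴, r¹⁵, r¹⁶, r¹⁷, r¹⁸}, of order 19.
Check: |G/G'| = 57/19 = 3 is the order of the abelianisation.

Answer: 19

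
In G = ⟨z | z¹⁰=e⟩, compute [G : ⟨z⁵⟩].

First find ord(z⁵) by computing successive powers:
  (z⁵)¹ = z⁵, (z⁵)² = e.
So |⟨z⁵⟩| = ord(z⁵) = 2. With |G| = 10, by Lagrange [G : ⟨z⁵⟩] = 10/2 = 5.

Answer: 5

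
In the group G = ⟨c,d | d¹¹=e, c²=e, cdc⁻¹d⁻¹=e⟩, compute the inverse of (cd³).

The order of (cd³) is 22 (smallest k with (cd³)ᵏ = e), so (cd³)⁻¹ = (cd³)²¹ = cd⁸.
Check: (cd³) · (cd⁸) → (cd³) · c = d³;   (d³) · d⁸ = e, giving e as required.

Answer: cd⁸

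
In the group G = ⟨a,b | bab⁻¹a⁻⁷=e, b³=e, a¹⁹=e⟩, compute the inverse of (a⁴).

The order of (a⁴) is 19 (smallest k with (a⁴)ᵏ = e), so (a⁴)⁻¹ = (a⁴)¹⁸ = a¹⁵.
Check: (a⁴) · (a¹⁵) → (a⁴) · a¹⁵ = e, giving e as required.

Answer: a¹⁵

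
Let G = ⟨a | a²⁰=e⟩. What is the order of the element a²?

Compute successive powers until reaching e:
  (a²)¹ = a², (a²)² = a⁴, (a²)³ = a⁶, (a²)⁴ = a⁸, (a²)⁵ = a¹⁰, (a²)⁶ = a¹², (a²)⁷ = a¹⁴, (a²)⁸ = a¹⁶, (a²)⁹ = a¹⁸, (a²)¹⁰ = e.
The smallest positive k with (a²)ᵏ = e is 10.

Answer: 10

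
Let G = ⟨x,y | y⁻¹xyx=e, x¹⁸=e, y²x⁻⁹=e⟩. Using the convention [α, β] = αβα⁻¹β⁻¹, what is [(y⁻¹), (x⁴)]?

[(y⁻¹), (x⁴)] = (y⁻¹)·(x⁴)·(y⁻¹)⁻¹·(x⁴)⁻¹.
  (y⁻¹) · (x⁴) = x⁵y
  (x⁵y) · y = x¹⁴
  (x¹⁴) · (x¹⁴) = x¹⁰

Answer: x¹⁰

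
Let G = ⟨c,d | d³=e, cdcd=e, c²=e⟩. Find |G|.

Enumerate words in the generators, reducing via the relations: the distinct elements are
  {c, d, e, cd, d², cd²}.
No further products give new elements, so |G| = 6.

Answer: 6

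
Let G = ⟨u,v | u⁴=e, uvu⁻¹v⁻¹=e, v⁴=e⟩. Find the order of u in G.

Compute successive powers until reaching e:
  u¹ = u, u² = u², u³ = u³, u⁴ = e.
The smallest positive k with uᵏ = e is 4.

Answer: 4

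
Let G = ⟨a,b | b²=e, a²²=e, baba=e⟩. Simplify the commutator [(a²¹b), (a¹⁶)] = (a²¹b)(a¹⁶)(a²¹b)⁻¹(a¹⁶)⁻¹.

[(a²¹b), (a¹⁶)] = (a²¹b)·(a¹⁶)·(a²¹b)⁻¹·(a¹⁶)⁻¹.
  (a²¹b) · (a¹⁶) = a⁵b
  (a⁵b) · (a²¹b) = a⁶
  (a⁶) · (a⁶) = a¹²

Answer: a¹²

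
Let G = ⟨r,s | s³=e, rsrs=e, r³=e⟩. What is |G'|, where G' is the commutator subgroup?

G' = [G, G] is generated by all commutators. The generator-pair commutators are: [r, s] = rs²r.
The subgroup they normally generate is {e, rs, r²s², rs²r}, of order 4.
Check: |G/G'| = 12/4 = 3 is the order of the abelianisation.

Answer: 4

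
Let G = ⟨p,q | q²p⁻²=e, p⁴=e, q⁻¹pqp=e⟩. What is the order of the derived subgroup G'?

G' = [G, G] is generated by all commutators. The generator-pair commutators are: [p, q] = p².
The subgroup they normally generate is {e, p²}, of order 2.
Check: |G/G'| = 8/2 = 4 is the order of the abelianisation.

Answer: 2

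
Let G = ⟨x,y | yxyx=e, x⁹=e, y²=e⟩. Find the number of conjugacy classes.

The conjugacy classes (representative and size) are:
  [e] (size 1), [x⁸] (size 2), [x⁷] (size 2), [x⁶] (size 2), [x⁵] (size 2), [x⁴y] (size 9).
Class equation: 1 + 2 + 2 + 2 + 2 + 9 = 18 = |G|. So G has 6 conjugacy classes.

Answer: 6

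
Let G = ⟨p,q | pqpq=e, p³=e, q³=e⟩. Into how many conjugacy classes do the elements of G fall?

The conjugacy classes (representative and size) are:
  [e] (size 1), [qp²] (size 4), [q²p] (size 4), [p²q²] (size 3).
Class equation: 1 + 4 + 4 + 3 = 12 = |G|. So G has 4 conjugacy classes.

Answer: 4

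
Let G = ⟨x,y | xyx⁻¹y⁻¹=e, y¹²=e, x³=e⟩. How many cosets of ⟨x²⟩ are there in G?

First find ord(x²) by computing successive powers:
  (x²)¹ = x², (x²)² = x, (x²)³ = e.
So |⟨x²⟩| = ord(x²) = 3. With |G| = 36, by Lagrange [G : ⟨x²⟩] = 36/3 = 12.

Answer: 12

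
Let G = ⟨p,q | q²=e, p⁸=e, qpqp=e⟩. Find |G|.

Enumerate words in the generators, reducing via the relations: the distinct elements are
  {e, p, q, pq, p², p³, p⁴, p⁵, p⁶, p⁷, p²q, p³q, p⁴q, p⁵q, p⁶q, p⁷q}.
No further products give new elements, so |G| = 16.

Answer: 16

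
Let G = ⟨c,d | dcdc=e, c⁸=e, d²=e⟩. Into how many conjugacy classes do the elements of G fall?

The conjugacy classes (representative and size) are:
  [e] (size 1), [c] (size 2), [c⁶] (size 2), [c³] (size 2), [c⁴] (size 1), [d] (size 4), [c⁵d] (size 4).
Class equation: 1 + 2 + 2 + 2 + 1 + 4 + 4 = 16 = |G|. So G has 7 conjugacy classes.

Answer: 7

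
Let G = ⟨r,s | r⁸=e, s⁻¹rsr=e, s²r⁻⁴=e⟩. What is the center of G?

An element z ∈ Z(G) iff z commutes with every generator.
For example r⁴ is central: (r⁴)·r = r⁵ = r·(r⁴); (r⁴)·s = s⁻¹ = s·(r⁴).
Whereas r ∉ Z(G) since r·s = rs ≠ r³s⁻¹ = s·r.
Checking each of the 16 elements this way gives Z(G) = {e, r⁴}, of order 2.

Answer: {e, r⁴}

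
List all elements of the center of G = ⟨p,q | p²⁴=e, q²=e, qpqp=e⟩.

An element z ∈ Z(G) iff z commutes with every generator.
For example p¹² is central: (p¹²)·p = p¹³ = p·(p¹²); (p¹²)·q = p¹²q = q·(p¹²).
Whereas p ∉ Z(G) since p·q = pq ≠ p²³q = q·p.
Checking each of the 48 elements this way gives Z(G) = {e, p¹²}, of order 2.

Answer: {e, p¹²}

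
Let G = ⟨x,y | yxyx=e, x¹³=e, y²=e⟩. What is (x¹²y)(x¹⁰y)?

Compute (x¹²y) · (x¹⁰y) by multiplying left to right and reducing via the relations at each step:
  (x¹²y) · x¹⁰ = x²y
  (x²y) · y = x²

Answer: x²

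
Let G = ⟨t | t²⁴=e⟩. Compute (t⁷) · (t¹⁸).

Compute (t⁷) · (t¹⁸) by multiplying left to right and reducing via the relations at each step:
  (t⁷) · t¹⁸ = t

Answer: t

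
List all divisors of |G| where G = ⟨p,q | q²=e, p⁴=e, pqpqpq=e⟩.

|G| = 24 = 2³ · 3. By Lagrange's theorem the order of any subgroup divides 24; the divisors of 24 are 1, 2, 3, 4, 6, 8, 12, 24.

Answer: 1, 2, 3, 4, 6, 8, 12, 24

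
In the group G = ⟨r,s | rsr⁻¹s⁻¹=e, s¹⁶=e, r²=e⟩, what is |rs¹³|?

Compute successive powers until reaching e:
  (rs¹³)¹ = rs¹³, (rs¹³)² = s¹⁰, (rs¹³)³ = rs⁷, (rs¹³)⁴ = s⁴, (rs¹³)⁵ = rs, (rs¹³)⁶ = s¹⁴, (rs¹³)⁷ = rs¹¹, (rs¹³)⁸ = s⁸, (rs¹³)⁹ = rs⁵, (rs¹³)¹⁰ = s², (rs¹³)¹¹ = rs¹⁵, (rs¹³)¹² = s¹², (rs¹³)¹³ = rs⁹, (rs¹³)¹⁴ = s⁶, (rs¹³)¹⁵ = rs³, (rs¹³)¹⁶ = e.
The smallest positive k with (rs¹³)ᵏ = e is 16.

Answer: 16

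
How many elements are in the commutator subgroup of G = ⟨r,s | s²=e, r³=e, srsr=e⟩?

G' = [G, G] is generated by all commutators. The generator-pair commutators are: [r, s] = r².
The subgroup they normally generate is {e, r, r²}, of order 3.
Check: |G/G'| = 6/3 = 2 is the order of the abelianisation.

Answer: 3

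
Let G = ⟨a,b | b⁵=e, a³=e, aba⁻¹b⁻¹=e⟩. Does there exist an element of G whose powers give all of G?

|G| = 15. The element ab has order 15 (its powers give 15 distinct elements), so ⟨ab⟩ = G and G is cyclic.

Answer: Yes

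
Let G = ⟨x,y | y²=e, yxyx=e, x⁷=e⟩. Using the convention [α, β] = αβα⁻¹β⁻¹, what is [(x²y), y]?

[(x²y), y] = (x²y)·y·(x²y)⁻¹·y⁻¹.
  (x²y) · y = x²
  (x²) · (x²y) = x⁴y
  (x⁴y) · y = x⁴

Answer: x⁴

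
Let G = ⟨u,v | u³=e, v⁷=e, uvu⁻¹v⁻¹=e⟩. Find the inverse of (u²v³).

The order of (u²v³) is 21 (smallest k with (u²v³)ᵏ = e), so (u²v³)⁻¹ = (u²v³)²⁰ = uv⁴.
Check: (u²v³) · (uv⁴) → (u²v³) · u = v³;   (v³) · v⁴ = e, giving e as required.

Answer: uv⁴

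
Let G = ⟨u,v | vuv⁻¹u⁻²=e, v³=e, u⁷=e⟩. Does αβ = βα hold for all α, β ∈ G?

u·v = uv but v·u = u²v, so u·v ≠ v·u and G is not abelian.

Answer: No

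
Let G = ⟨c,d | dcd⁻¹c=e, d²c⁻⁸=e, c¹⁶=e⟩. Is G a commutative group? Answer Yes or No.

c·d = cd but d·c = c⁷d⁻¹, so c·d ≠ d·c and G is not abelian.

Answer: No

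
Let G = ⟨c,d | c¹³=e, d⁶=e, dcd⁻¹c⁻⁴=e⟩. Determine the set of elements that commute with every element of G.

An element z ∈ Z(G) iff z commutes with every generator.
For example e is central: e·c = c = c·e; e·d = d = d·e.
Whereas c ∉ Z(G) since c·d = cd ≠ c⁴d = d·c.
Checking each of the 78 elements this way gives Z(G) = {e}, of order 1.

Answer: {e}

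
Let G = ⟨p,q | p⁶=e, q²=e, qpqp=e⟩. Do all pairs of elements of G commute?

p·q = pq but q·p = p⁵q, so p·q ≠ q·p and G is not abelian.

Answer: No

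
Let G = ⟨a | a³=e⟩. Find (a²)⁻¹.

The order of (a²) is 3 (smallest k with (a²)ᵏ = e), so (a²)⁻¹ = (a²)² = a.
Check: (a²) · a → (a²) · a = e, giving e as required.

Answer: a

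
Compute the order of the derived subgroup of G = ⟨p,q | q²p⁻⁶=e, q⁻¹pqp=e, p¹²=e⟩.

G' = [G, G] is generated by all commutators. The generator-pair commutators are: [p, q] = p².
The subgroup they normally generate is {e, p², p⁴, p⁶, p⁸, p¹⁰}, of order 6.
Check: |G/G'| = 24/6 = 4 is the order of the abelianisation.

Answer: 6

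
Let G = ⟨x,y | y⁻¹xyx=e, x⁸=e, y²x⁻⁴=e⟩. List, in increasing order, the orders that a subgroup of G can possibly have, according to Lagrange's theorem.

|G| = 16 = 2⁴. By Lagrange's theorem the order of any subgroup divides 16; the divisors of 16 are 1, 2, 4, 8, 16.

Answer: 1, 2, 4, 8, 16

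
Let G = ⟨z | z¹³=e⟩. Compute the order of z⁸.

Compute successive powers until reaching e:
  (z⁸)¹ = z⁸, (z⁸)² = z³, (z⁸)³ = z¹¹, (z⁸)⁴ = z⁶, (z⁸)⁵ = z, (z⁸)⁶ = z⁹, (z⁸)⁷ = z⁴, (z⁸)⁸ = z¹², (z⁸)⁹ = z⁷, (z⁸)¹⁰ = z², (z⁸)¹¹ = z¹⁰, (z⁸)¹² = z⁵, (z⁸)¹³ = e.
The smallest positive k with (z⁸)ᵏ = e is 13.

Answer: 13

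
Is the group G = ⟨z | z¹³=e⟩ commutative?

G has a single generator, so G is cyclic and hence abelian.

Answer: Yes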